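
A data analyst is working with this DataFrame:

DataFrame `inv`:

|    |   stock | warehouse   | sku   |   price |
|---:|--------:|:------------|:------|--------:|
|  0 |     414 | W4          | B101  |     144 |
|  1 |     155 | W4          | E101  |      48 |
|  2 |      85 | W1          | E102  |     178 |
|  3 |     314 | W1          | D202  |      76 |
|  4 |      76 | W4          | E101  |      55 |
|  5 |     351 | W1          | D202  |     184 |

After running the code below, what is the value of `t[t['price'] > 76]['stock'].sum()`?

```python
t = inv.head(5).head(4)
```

499

take first 5 rows:
   stock warehouse   sku  price
0    414        W4  B101    144
1    155        W4  E101     48
2     85        W1  E102    178
3    314        W1  D202     76
4     76        W4  E101     55
take first 4 rows:
   stock warehouse   sku  price
0    414        W4  B101    144
1    155        W4  E101     48
2     85        W1  E102    178
3    314        W1  D202     76
filter rows where price > 76:
   stock warehouse   sku  price
0    414        W4  B101    144
2     85        W1  E102    178
Hence 499.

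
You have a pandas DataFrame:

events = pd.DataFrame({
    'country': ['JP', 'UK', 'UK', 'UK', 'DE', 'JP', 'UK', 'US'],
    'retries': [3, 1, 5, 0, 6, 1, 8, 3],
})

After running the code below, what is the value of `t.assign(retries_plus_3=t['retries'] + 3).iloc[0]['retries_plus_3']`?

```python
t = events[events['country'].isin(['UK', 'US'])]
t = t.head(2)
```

filter rows where country in ['UK', 'US']:
  country  retries
1      UK        1
2      UK        5
3      UK        0
6      UK        8
7      US        3
take first 2 rows:
  country  retries
1      UK        1
2      UK        5
add column retries_plus_3 = t['retries'] + 3:
  country  retries  retries_plus_3
1      UK        1               4
2      UK        5               8
Hence 4.

4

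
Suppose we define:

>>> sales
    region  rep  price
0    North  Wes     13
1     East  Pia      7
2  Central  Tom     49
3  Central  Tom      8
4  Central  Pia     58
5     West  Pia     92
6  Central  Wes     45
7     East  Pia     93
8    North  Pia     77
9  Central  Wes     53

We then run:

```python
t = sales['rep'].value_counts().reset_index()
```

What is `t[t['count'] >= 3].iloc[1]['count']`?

value_counts of rep:
rep
Pia    5
Wes    3
Tom    2
Name: count, dtype: int64
reset_index():
   rep  count
0  Pia      5
1  Wes      3
2  Tom      2
filter rows where count >= 3:
   rep  count
0  Pia      5
1  Wes      3
So iloc[1]['count'] = 3.

3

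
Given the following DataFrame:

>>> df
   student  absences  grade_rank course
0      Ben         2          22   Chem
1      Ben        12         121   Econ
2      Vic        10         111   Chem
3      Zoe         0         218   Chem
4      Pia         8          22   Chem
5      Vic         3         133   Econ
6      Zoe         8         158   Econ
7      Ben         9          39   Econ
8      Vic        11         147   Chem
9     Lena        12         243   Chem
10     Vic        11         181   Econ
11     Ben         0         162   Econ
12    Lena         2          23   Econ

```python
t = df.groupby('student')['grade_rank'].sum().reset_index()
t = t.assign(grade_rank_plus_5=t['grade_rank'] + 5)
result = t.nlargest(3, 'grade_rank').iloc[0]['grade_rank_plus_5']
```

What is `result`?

577

group by student, sum of grade_rank:
student
Ben     344
Lena    266
Pia      22
Vic     572
Zoe     376
Name: grade_rank, dtype: int64
reset_index():
  student  grade_rank
0     Ben         344
1    Lena         266
2     Pia          22
3     Vic         572
4     Zoe         376
add column grade_rank_plus_5 = t['grade_rank'] + 5:
  student  grade_rank  grade_rank_plus_5
0     Ben         344                349
1    Lena         266                271
2     Pia          22                 27
3     Vic         572                577
4     Zoe         376                381
take 3 rows with largest grade_rank:
  student  grade_rank  grade_rank_plus_5
3     Vic         572                577
4     Zoe         376                381
0     Ben         344                349
Finally, value at position 0, column 'grade_rank_plus_5' = 577.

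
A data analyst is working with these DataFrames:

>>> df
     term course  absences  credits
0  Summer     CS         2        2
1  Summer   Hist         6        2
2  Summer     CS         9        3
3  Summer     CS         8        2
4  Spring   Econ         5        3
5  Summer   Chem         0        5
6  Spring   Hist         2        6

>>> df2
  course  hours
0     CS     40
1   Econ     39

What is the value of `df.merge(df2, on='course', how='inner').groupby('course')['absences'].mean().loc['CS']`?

6.33333333333

merge on 'course' (how='inner') → 4 rows:
     term course  absences  credits  hours
0  Summer     CS         2        2     40
1  Summer     CS         9        3     40
2  Summer     CS         8        2     40
3  Spring   Econ         5        3     39
group by course, mean of absences:
course
CS      6.333333
Econ    5.000000
Name: absences, dtype: float64
Hence 6.33333333333.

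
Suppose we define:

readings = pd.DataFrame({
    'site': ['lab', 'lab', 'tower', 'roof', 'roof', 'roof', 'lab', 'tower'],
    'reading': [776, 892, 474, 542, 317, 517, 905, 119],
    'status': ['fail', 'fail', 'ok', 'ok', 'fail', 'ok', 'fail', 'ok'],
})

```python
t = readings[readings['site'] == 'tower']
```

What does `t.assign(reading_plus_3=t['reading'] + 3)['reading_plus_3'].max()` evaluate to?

477

filter rows where site == 'tower':
    site  reading status
2  tower      474     ok
7  tower      119     ok
add column reading_plus_3 = t['reading'] + 3:
    site  reading status  reading_plus_3
2  tower      474     ok             477
7  tower      119     ok             122
Hence 477.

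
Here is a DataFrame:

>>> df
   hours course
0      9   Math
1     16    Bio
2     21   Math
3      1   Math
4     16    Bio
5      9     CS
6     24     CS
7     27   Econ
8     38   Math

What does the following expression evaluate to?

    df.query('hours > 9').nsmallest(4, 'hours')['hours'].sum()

filter rows where hours > 9:
   hours course
1     16    Bio
2     21   Math
4     16    Bio
6     24     CS
7     27   Econ
8     38   Math
take 4 rows with smallest hours:
   hours course
1     16    Bio
4     16    Bio
2     21   Math
6     24     CS
Hence 77.

77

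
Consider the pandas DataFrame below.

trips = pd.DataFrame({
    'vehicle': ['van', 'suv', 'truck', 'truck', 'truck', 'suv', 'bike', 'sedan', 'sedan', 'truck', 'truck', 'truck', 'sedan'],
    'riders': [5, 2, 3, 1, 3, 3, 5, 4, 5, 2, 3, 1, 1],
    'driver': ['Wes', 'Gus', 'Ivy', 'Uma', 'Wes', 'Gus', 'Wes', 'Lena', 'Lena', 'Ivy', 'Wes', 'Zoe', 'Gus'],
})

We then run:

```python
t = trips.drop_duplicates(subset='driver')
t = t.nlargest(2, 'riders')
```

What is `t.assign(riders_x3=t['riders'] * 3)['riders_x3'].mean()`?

13.5

drop duplicate driver (keep=first):
   vehicle  riders driver
0      van       5    Wes
1      suv       2    Gus
2    truck       3    Ivy
3    truck       1    Uma
7    sedan       4   Lena
11   truck       1    Zoe
take 2 rows with largest riders:
  vehicle  riders driver
0     van       5    Wes
7   sedan       4   Lena
add column riders_x3 = t['riders'] * 3:
  vehicle  riders driver  riders_x3
0     van       5    Wes         15
7   sedan       4   Lena         12
mean of column 'riders_x3' → 13.5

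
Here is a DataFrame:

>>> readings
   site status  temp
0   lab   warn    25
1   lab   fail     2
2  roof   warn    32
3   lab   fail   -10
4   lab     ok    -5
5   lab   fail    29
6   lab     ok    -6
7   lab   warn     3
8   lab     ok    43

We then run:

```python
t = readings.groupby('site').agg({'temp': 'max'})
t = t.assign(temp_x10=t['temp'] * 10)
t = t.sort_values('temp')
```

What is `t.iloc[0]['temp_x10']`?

group by site, max of temp:
      temp
site      
lab     43
roof    32
add column temp_x10 = t['temp'] * 10:
      temp  temp_x10
site                
lab     43       430
roof    32       320
sort by temp:
      temp  temp_x10
site                
roof    32       320
lab     43       430
value at position 0, column 'temp_x10' → 320

320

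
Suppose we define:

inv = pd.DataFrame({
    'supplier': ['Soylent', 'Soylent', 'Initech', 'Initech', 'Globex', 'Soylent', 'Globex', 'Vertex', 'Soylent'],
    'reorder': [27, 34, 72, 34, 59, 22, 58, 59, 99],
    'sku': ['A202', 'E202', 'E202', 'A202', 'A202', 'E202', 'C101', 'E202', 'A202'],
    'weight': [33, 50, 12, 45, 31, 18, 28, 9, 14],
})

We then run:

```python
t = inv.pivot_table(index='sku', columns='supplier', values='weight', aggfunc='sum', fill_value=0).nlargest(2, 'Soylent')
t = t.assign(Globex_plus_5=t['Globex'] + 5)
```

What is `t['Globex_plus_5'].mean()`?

pivot: rows=sku, cols=supplier, sum(weight):
supplier  Globex  Initech  Soylent  Vertex
sku                                       
A202          31       45       47       0
C101          28        0        0       0
E202           0       12       68       9
take 2 rows with largest Soylent:
supplier  Globex  Initech  Soylent  Vertex
sku                                       
E202           0       12       68       9
A202          31       45       47       0
add column Globex_plus_5 = t['Globex'] + 5:
supplier  Globex  Initech  Soylent  Vertex  Globex_plus_5
sku                                                      
E202           0       12       68       9              5
A202          31       45       47       0             36
mean of column 'Globex_plus_5' → 20.5

20.5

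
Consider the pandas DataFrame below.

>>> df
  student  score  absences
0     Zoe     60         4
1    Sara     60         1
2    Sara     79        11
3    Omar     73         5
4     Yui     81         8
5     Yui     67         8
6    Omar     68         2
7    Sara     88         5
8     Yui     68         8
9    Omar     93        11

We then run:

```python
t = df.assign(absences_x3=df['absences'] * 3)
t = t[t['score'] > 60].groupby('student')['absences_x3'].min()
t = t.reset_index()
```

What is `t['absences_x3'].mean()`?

add column absences_x3 = df['absences'] * 3:
  student  score  absences  absences_x3
0     Zoe     60         4           12
1    Sara     60         1            3
2    Sara     79        11           33
3    Omar     73         5           15
4     Yui     81         8           24
5     Yui     67         8           24
6    Omar     68         2            6
7    Sara     88         5           15
8     Yui     68         8           24
9    Omar     93        11           33
filter rows where score > 60:
  student  score  absences  absences_x3
2    Sara     79        11           33
3    Omar     73         5           15
4     Yui     81         8           24
5     Yui     67         8           24
6    Omar     68         2            6
7    Sara     88         5           15
8     Yui     68         8           24
9    Omar     93        11           33
group by student, min of absences_x3:
student
Omar     6
Sara    15
Yui     24
Name: absences_x3, dtype: int64
reset_index():
  student  absences_x3
0    Omar            6
1    Sara           15
2     Yui           24
Taking the mean of column 'absences_x3' gives 15.0.

15.0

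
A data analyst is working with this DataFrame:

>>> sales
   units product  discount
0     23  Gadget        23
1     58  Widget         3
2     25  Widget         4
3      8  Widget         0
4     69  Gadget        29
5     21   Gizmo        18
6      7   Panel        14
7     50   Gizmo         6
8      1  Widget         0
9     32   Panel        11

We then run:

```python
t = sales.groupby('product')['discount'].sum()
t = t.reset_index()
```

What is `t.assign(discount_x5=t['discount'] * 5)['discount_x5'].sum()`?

540

group by product, sum of discount:
product
Gadget    52
Gizmo     24
Panel     25
Widget     7
Name: discount, dtype: int64
reset_index():
  product  discount
0  Gadget        52
1   Gizmo        24
2   Panel        25
3  Widget         7
add column discount_x5 = t['discount'] * 5:
  product  discount  discount_x5
0  Gadget        52          260
1   Gizmo        24          120
2   Panel        25          125
3  Widget         7           35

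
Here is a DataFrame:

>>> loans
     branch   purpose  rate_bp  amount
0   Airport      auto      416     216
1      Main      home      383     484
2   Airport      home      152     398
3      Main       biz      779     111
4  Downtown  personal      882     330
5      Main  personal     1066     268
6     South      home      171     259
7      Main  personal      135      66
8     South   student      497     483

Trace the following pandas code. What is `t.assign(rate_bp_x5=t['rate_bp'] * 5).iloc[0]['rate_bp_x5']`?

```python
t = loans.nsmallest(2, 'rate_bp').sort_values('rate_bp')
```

675

take 2 rows with smallest rate_bp:
    branch   purpose  rate_bp  amount
7     Main  personal      135      66
2  Airport      home      152     398
sort by rate_bp:
    branch   purpose  rate_bp  amount
7     Main  personal      135      66
2  Airport      home      152     398
add column rate_bp_x5 = t['rate_bp'] * 5:
    branch   purpose  rate_bp  amount  rate_bp_x5
7     Main  personal      135      66         675
2  Airport      home      152     398         760
Reading off the value at position 0, column 'rate_bp_x5', we get 675.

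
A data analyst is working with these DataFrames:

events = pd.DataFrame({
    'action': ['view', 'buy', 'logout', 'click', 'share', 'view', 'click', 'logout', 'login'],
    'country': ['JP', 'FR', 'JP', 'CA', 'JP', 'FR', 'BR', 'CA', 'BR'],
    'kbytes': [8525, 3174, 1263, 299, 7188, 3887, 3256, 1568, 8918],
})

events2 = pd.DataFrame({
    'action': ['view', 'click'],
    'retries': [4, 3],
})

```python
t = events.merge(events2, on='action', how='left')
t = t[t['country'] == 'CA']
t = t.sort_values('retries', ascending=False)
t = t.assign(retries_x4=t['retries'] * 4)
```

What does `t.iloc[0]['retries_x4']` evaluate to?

12.0

merge on 'action' (how='left') → 9 rows:
   action country  kbytes  retries
0    view      JP    8525      4.0
1     buy      FR    3174      NaN
2  logout      JP    1263      NaN
3   click      CA     299      3.0
4   share      JP    7188      NaN
5    view      FR    3887      4.0
6   click      BR    3256      3.0
7  logout      CA    1568      NaN
8   login      BR    8918      NaN
filter rows where country == 'CA':
   action country  kbytes  retries
3   click      CA     299      3.0
7  logout      CA    1568      NaN
sort by retries descending:
   action country  kbytes  retries
3   click      CA     299      3.0
7  logout      CA    1568      NaN
add column retries_x4 = t['retries'] * 4:
   action country  kbytes  retries  retries_x4
3   click      CA     299      3.0        12.0
7  logout      CA    1568      NaN         NaN
Then the value at position 0, column 'retries_x4': 12.0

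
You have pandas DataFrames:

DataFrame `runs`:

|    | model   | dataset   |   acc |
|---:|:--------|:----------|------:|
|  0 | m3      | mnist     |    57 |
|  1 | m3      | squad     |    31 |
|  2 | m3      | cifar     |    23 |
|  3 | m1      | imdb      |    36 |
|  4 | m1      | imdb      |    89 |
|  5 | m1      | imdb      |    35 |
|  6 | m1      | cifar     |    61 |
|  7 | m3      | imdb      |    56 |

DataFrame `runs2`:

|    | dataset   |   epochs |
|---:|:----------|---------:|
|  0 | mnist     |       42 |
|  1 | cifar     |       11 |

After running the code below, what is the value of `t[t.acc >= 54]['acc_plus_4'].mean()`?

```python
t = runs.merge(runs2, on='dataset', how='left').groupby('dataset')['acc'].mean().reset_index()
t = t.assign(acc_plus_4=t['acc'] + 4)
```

merge on 'dataset' (how='left') → 8 rows:
  model dataset  acc  epochs
0    m3   mnist   57    42.0
1    m3   squad   31     NaN
2    m3   cifar   23    11.0
3    m1    imdb   36     NaN
4    m1    imdb   89     NaN
5    m1    imdb   35     NaN
6    m1   cifar   61    11.0
7    m3    imdb   56     NaN
group by dataset, mean of acc:
dataset
cifar    42.0
imdb     54.0
mnist    57.0
squad    31.0
Name: acc, dtype: float64
reset_index():
  dataset   acc
0   cifar  42.0
1    imdb  54.0
2   mnist  57.0
3   squad  31.0
add column acc_plus_4 = t['acc'] + 4:
  dataset   acc  acc_plus_4
0   cifar  42.0        46.0
1    imdb  54.0        58.0
2   mnist  57.0        61.0
3   squad  31.0        35.0
filter rows where acc >= 54:
  dataset   acc  acc_plus_4
1    imdb  54.0        58.0
2   mnist  57.0        61.0
Finally, mean of column 'acc_plus_4' = 59.5.

59.5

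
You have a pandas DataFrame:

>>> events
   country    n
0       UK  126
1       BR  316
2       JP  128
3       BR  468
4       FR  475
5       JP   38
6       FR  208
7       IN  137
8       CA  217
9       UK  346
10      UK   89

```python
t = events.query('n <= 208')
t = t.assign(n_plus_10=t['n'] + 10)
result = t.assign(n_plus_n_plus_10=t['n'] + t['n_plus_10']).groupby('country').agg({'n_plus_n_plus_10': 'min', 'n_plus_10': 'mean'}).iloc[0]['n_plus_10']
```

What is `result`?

218.0

filter rows where n <= 208:
   country    n
0       UK  126
2       JP  128
5       JP   38
6       FR  208
7       IN  137
10      UK   89
add column n_plus_10 = t['n'] + 10:
   country    n  n_plus_10
0       UK  126        136
2       JP  128        138
5       JP   38         48
6       FR  208        218
7       IN  137        147
10      UK   89         99
add column n_plus_n_plus_10 = t['n'] + t['n_plus_10']:
   country    n  n_plus_10  n_plus_n_plus_10
0       UK  126        136               262
2       JP  128        138               266
5       JP   38         48                86
6       FR  208        218               426
7       IN  137        147               284
10      UK   89         99               188
group by country: min(n_plus_n_plus_10), mean(n_plus_10):
         n_plus_n_plus_10  n_plus_10
country                             
FR                    426      218.0
IN                    284      147.0
JP                     86       93.0
UK                    188      117.5
Then the value at position 0, column 'n_plus_10': 218.0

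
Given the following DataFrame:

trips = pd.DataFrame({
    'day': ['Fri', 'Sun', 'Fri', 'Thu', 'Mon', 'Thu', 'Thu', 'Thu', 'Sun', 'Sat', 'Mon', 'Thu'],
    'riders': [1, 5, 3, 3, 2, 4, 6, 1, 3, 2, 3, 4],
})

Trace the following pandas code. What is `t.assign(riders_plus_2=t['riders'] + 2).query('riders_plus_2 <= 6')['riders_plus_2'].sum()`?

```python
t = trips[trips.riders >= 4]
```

filter rows where riders >= 4:
    day  riders
1   Sun       5
5   Thu       4
6   Thu       6
11  Thu       4
add column riders_plus_2 = t['riders'] + 2:
    day  riders  riders_plus_2
1   Sun       5              7
5   Thu       4              6
6   Thu       6              8
11  Thu       4              6
filter rows where riders_plus_2 <= 6:
    day  riders  riders_plus_2
5   Thu       4              6
11  Thu       4              6
Then the sum of column 'riders_plus_2': 12

12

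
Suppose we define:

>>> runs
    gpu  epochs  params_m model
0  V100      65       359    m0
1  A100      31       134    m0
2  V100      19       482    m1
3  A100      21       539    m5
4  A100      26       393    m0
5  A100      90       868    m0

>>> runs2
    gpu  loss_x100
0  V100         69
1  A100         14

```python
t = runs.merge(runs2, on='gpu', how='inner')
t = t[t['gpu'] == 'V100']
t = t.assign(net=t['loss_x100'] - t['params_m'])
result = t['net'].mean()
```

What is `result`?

-351.5

merge on 'gpu' (how='inner') → 6 rows:
    gpu  epochs  params_m model  loss_x100
0  V100      65       359    m0         69
1  A100      31       134    m0         14
2  V100      19       482    m1         69
3  A100      21       539    m5         14
4  A100      26       393    m0         14
5  A100      90       868    m0         14
filter rows where gpu == 'V100':
    gpu  epochs  params_m model  loss_x100
0  V100      65       359    m0         69
2  V100      19       482    m1         69
add column net = t['loss_x100'] - t['params_m']:
    gpu  epochs  params_m model  loss_x100  net
0  V100      65       359    m0         69 -290
2  V100      19       482    m1         69 -413
Taking the mean of column 'net' gives -351.5.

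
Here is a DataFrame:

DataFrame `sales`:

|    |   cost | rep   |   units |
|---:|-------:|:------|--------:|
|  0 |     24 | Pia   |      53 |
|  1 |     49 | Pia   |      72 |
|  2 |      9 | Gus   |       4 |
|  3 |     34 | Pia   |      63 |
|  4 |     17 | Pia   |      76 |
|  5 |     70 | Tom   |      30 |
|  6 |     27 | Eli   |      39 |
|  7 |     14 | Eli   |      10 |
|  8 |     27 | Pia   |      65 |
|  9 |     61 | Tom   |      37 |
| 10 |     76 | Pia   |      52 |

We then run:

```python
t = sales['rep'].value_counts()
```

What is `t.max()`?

value_counts of rep:
rep
Pia    6
Tom    2
Eli    2
Gus    1
Name: count, dtype: int64
max of the resulting series → 6

6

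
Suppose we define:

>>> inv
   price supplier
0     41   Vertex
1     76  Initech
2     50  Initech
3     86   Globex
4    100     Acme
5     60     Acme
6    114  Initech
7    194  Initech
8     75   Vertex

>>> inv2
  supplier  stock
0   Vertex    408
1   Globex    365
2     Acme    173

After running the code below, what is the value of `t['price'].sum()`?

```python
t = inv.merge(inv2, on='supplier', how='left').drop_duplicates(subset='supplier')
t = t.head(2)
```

merge on 'supplier' (how='left') → 9 rows:
   price supplier  stock
0     41   Vertex  408.0
1     76  Initech    NaN
2     50  Initech    NaN
3     86   Globex  365.0
4    100     Acme  173.0
5     60     Acme  173.0
6    114  Initech    NaN
7    194  Initech    NaN
8     75   Vertex  408.0
drop duplicate supplier (keep=first):
   price supplier  stock
0     41   Vertex  408.0
1     76  Initech    NaN
3     86   Globex  365.0
4    100     Acme  173.0
take first 2 rows:
   price supplier  stock
0     41   Vertex  408.0
1     76  Initech    NaN
Finally, sum of column 'price' = 117.

117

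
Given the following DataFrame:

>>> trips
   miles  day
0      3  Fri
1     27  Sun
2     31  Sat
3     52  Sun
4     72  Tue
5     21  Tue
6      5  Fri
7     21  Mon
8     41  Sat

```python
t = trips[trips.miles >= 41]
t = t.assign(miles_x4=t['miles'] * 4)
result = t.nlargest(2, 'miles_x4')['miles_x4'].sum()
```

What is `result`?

496

filter rows where miles >= 41:
   miles  day
3     52  Sun
4     72  Tue
8     41  Sat
add column miles_x4 = t['miles'] * 4:
   miles  day  miles_x4
3     52  Sun       208
4     72  Tue       288
8     41  Sat       164
take 2 rows with largest miles_x4:
   miles  day  miles_x4
4     72  Tue       288
3     52  Sun       208
Reading off the sum of column 'miles_x4', we get 496.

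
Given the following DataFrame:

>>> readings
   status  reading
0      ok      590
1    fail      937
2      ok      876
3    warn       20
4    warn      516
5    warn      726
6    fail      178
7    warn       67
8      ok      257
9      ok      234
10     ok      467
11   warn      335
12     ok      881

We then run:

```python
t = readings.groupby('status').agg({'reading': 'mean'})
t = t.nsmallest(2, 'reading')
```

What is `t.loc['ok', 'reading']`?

550.833333333

group by status, mean of reading:
           reading
status            
fail    557.500000
ok      550.833333
warn    332.800000
take 2 rows with smallest reading:
           reading
status            
warn    332.800000
ok      550.833333
Then the value at row 'ok', column 'reading': 550.833333333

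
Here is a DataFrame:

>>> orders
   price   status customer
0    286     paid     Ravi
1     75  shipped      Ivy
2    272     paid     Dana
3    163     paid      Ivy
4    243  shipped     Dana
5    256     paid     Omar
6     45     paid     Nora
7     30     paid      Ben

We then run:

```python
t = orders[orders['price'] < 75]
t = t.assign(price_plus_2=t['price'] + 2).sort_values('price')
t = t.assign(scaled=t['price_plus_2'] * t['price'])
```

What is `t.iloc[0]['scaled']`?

960

filter rows where price < 75:
   price status customer
6     45   paid     Nora
7     30   paid      Ben
add column price_plus_2 = t['price'] + 2:
   price status customer  price_plus_2
6     45   paid     Nora            47
7     30   paid      Ben            32
sort by price:
   price status customer  price_plus_2
7     30   paid      Ben            32
6     45   paid     Nora            47
add column scaled = t['price_plus_2'] * t['price']:
   price status customer  price_plus_2  scaled
7     30   paid      Ben            32     960
6     45   paid     Nora            47    2115
The value at position 0, column 'scaled' is 960.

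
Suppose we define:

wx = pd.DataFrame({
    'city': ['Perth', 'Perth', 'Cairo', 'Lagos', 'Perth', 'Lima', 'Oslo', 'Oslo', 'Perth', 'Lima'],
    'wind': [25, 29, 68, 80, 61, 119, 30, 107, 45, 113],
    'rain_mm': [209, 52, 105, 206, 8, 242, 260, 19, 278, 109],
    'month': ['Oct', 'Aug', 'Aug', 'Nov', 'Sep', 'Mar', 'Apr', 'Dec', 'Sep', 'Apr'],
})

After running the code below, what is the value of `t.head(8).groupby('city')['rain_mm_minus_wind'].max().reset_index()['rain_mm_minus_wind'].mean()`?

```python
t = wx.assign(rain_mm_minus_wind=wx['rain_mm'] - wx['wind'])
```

add column rain_mm_minus_wind = wx['rain_mm'] - wx['wind']:
    city  wind  rain_mm month  rain_mm_minus_wind
0  Perth    25      209   Oct                 184
1  Perth    29       52   Aug                  23
2  Cairo    68      105   Aug                  37
3  Lagos    80      206   Nov                 126
4  Perth    61        8   Sep                 -53
5   Lima   119      242   Mar                 123
6   Oslo    30      260   Apr                 230
7   Oslo   107       19   Dec                 -88
8  Perth    45      278   Sep                 233
9   Lima   113      109   Apr                  -4
take first 8 rows:
    city  wind  rain_mm month  rain_mm_minus_wind
0  Perth    25      209   Oct                 184
1  Perth    29       52   Aug                  23
2  Cairo    68      105   Aug                  37
3  Lagos    80      206   Nov                 126
4  Perth    61        8   Sep                 -53
5   Lima   119      242   Mar                 123
6   Oslo    30      260   Apr                 230
7   Oslo   107       19   Dec                 -88
group by city, max of rain_mm_minus_wind:
city
Cairo     37
Lagos    126
Lima     123
Oslo     230
Perth    184
Name: rain_mm_minus_wind, dtype: int64
reset_index():
    city  rain_mm_minus_wind
0  Cairo                  37
1  Lagos                 126
2   Lima                 123
3   Oslo                 230
4  Perth                 184
So mean() = 140.0.

140.0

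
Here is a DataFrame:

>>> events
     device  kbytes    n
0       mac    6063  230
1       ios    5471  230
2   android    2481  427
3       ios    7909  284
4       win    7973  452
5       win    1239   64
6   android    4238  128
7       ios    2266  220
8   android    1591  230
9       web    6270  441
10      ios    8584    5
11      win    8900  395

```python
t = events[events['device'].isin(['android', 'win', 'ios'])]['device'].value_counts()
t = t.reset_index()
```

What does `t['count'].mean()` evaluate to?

3.33333333333

filter rows where device in ['android', 'win', 'ios']:
     device  kbytes    n
1       ios    5471  230
2   android    2481  427
3       ios    7909  284
4       win    7973  452
5       win    1239   64
6   android    4238  128
7       ios    2266  220
8   android    1591  230
10      ios    8584    5
11      win    8900  395
value_counts of device:
device
ios        4
android    3
win        3
Name: count, dtype: int64
reset_index():
    device  count
0      ios      4
1  android      3
2      win      3
Finally, mean of column 'count' = 3.33333333333.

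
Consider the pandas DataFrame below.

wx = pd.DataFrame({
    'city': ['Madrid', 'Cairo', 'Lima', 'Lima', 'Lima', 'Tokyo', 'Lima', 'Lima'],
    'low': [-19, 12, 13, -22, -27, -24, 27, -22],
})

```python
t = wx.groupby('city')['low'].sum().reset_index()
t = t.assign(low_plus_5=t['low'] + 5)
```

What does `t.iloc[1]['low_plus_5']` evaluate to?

group by city, sum of low:
city
Cairo     12
Lima     -31
Madrid   -19
Tokyo    -24
Name: low, dtype: int64
reset_index():
     city  low
0   Cairo   12
1    Lima  -31
2  Madrid  -19
3   Tokyo  -24
add column low_plus_5 = t['low'] + 5:
     city  low  low_plus_5
0   Cairo   12          17
1    Lima  -31         -26
2  Madrid  -19         -14
3   Tokyo  -24         -19
So iloc[1]['low_plus_5'] = -26.

-26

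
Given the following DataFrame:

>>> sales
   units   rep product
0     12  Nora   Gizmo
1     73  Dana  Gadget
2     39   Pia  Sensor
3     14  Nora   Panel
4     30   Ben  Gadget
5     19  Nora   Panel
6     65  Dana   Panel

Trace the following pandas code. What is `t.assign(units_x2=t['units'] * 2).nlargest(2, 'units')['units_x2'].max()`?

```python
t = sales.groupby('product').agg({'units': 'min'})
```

78

group by product, min of units:
         units
product       
Gadget      30
Gizmo       12
Panel       14
Sensor      39
add column units_x2 = t['units'] * 2:
         units  units_x2
product                 
Gadget      30        60
Gizmo       12        24
Panel       14        28
Sensor      39        78
take 2 rows with largest units:
         units  units_x2
product                 
Sensor      39        78
Gadget      30        60
Reading off the max of column 'units_x2', we get 78.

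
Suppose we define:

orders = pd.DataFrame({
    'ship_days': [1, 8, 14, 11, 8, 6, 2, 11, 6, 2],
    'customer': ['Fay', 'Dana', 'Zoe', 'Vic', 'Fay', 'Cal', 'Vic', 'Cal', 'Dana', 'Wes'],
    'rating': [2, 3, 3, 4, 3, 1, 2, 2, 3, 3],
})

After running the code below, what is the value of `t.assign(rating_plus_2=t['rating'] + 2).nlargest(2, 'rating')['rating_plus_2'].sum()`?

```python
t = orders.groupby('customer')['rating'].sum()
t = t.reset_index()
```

group by customer, sum of rating:
customer
Cal     3
Dana    6
Fay     5
Vic     6
Wes     3
Zoe     3
Name: rating, dtype: int64
reset_index():
  customer  rating
0      Cal       3
1     Dana       6
2      Fay       5
3      Vic       6
4      Wes       3
5      Zoe       3
add column rating_plus_2 = t['rating'] + 2:
  customer  rating  rating_plus_2
0      Cal       3              5
1     Dana       6              8
2      Fay       5              7
3      Vic       6              8
4      Wes       3              5
5      Zoe       3              5
take 2 rows with largest rating:
  customer  rating  rating_plus_2
1     Dana       6              8
3      Vic       6              8

16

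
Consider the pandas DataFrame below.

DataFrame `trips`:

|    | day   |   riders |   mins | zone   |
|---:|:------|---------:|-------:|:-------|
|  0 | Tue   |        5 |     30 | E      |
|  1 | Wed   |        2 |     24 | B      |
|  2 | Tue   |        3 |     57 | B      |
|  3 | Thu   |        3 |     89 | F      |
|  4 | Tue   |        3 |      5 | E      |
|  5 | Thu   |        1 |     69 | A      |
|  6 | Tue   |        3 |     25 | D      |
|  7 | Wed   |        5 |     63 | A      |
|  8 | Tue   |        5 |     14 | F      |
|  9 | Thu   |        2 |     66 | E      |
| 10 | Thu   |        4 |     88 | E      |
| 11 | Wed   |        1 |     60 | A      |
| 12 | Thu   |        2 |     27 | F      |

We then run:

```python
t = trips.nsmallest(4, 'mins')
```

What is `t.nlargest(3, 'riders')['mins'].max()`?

25

take 4 rows with smallest mins:
   day  riders  mins zone
4  Tue       3     5    E
8  Tue       5    14    F
1  Wed       2    24    B
6  Tue       3    25    D
take 3 rows with largest riders:
   day  riders  mins zone
8  Tue       5    14    F
4  Tue       3     5    E
6  Tue       3    25    D
Then the max of column 'mins': 25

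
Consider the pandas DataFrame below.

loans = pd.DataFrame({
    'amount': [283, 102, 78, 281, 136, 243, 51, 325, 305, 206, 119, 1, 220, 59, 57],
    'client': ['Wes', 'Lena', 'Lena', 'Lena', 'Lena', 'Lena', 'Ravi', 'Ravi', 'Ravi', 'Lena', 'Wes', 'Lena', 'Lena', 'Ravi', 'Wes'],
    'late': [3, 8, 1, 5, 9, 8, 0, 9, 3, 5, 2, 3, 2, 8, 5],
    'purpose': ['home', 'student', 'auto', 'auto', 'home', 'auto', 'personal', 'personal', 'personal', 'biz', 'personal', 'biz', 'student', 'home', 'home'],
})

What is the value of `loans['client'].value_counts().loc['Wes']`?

3

value_counts of client:
client
Lena    8
Ravi    4
Wes     3
Name: count, dtype: int64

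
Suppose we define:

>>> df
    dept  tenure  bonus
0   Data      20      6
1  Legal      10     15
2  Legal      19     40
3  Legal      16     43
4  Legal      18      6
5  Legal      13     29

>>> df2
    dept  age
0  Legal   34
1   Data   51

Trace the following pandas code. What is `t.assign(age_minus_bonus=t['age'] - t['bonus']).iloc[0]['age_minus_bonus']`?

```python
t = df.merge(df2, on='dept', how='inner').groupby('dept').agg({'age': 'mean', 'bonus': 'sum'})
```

merge on 'dept' (how='inner') → 6 rows:
    dept  tenure  bonus  age
0   Data      20      6   51
1  Legal      10     15   34
2  Legal      19     40   34
3  Legal      16     43   34
4  Legal      18      6   34
5  Legal      13     29   34
group by dept: mean(age), sum(bonus):
        age  bonus
dept              
Data   51.0      6
Legal  34.0    133
add column age_minus_bonus = t['age'] - t['bonus']:
        age  bonus  age_minus_bonus
dept                               
Data   51.0      6             45.0
Legal  34.0    133            -99.0
Finally, value at position 0, column 'age_minus_bonus' = 45.0.

45.0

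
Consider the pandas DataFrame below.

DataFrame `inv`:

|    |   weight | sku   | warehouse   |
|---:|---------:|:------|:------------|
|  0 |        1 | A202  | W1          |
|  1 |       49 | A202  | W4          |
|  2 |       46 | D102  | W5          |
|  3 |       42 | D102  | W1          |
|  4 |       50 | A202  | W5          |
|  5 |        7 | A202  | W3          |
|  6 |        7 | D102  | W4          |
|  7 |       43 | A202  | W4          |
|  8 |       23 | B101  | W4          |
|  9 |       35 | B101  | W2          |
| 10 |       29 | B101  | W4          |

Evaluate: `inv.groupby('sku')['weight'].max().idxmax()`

group by sku, max of weight:
sku
A202    50
B101    35
D102    46
Name: weight, dtype: int64
label with the largest value → A202

A202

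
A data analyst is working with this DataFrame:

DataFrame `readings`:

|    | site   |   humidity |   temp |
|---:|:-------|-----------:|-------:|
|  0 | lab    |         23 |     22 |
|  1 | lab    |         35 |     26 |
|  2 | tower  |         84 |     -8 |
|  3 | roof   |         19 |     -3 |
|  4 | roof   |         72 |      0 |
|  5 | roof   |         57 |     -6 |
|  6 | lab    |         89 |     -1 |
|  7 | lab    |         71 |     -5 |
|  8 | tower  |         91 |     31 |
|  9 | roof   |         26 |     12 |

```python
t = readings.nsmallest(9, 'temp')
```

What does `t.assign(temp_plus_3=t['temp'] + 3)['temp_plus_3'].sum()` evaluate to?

64

take 9 rows with smallest temp:
    site  humidity  temp
2  tower        84    -8
5   roof        57    -6
7    lab        71    -5
3   roof        19    -3
6    lab        89    -1
4   roof        72     0
9   roof        26    12
0    lab        23    22
1    lab        35    26
add column temp_plus_3 = t['temp'] + 3:
    site  humidity  temp  temp_plus_3
2  tower        84    -8           -5
5   roof        57    -6           -3
7    lab        71    -5           -2
3   roof        19    -3            0
6    lab        89    -1            2
4   roof        72     0            3
9   roof        26    12           15
0    lab        23    22           25
1    lab        35    26           29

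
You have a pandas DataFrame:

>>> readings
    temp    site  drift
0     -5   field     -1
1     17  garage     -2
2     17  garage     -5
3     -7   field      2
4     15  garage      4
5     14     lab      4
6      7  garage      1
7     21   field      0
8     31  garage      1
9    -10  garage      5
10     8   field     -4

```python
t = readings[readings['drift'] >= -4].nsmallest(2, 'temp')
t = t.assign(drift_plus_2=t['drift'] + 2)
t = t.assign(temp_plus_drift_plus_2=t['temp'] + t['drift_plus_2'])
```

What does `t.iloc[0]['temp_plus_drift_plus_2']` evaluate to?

-3

filter rows where drift >= -4:
    temp    site  drift
0     -5   field     -1
1     17  garage     -2
3     -7   field      2
4     15  garage      4
5     14     lab      4
6      7  garage      1
7     21   field      0
8     31  garage      1
9    -10  garage      5
10     8   field     -4
take 2 rows with smallest temp:
   temp    site  drift
9   -10  garage      5
3    -7   field      2
add column drift_plus_2 = t['drift'] + 2:
   temp    site  drift  drift_plus_2
9   -10  garage      5             7
3    -7   field      2             4
add column temp_plus_drift_plus_2 = t['temp'] + t['drift_plus_2']:
   temp    site  drift  drift_plus_2  temp_plus_drift_plus_2
9   -10  garage      5             7                      -3
3    -7   field      2             4                      -3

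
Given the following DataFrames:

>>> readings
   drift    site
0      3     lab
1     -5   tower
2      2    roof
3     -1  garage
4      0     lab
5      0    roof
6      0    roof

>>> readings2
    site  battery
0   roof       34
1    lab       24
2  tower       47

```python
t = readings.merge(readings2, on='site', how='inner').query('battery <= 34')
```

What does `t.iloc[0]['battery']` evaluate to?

24

merge on 'site' (how='inner') → 6 rows:
   drift   site  battery
0      3    lab       24
1     -5  tower       47
2      2   roof       34
3      0    lab       24
4      0   roof       34
5      0   roof       34
filter rows where battery <= 34:
   drift  site  battery
0      3   lab       24
2      2  roof       34
3      0   lab       24
4      0  roof       34
5      0  roof       34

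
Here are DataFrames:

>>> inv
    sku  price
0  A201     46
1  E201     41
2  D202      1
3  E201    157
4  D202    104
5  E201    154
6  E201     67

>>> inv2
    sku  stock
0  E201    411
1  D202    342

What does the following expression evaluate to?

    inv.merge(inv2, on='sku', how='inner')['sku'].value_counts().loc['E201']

4

merge on 'sku' (how='inner') → 6 rows:
    sku  price  stock
0  E201     41    411
1  D202      1    342
2  E201    157    411
3  D202    104    342
4  E201    154    411
5  E201     67    411
value_counts of sku:
sku
E201    4
D202    2
Name: count, dtype: int64
Then the value at index 'E201': 4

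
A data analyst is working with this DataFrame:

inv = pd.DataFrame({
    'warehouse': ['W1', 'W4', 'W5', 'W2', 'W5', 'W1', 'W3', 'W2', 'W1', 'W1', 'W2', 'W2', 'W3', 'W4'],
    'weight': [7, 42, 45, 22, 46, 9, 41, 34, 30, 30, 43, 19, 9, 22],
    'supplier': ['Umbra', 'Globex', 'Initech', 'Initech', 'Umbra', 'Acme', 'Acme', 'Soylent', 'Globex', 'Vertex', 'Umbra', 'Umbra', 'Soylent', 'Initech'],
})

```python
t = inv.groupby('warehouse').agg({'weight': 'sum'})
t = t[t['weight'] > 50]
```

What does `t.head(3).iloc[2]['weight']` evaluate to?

64

group by warehouse, sum of weight:
           weight
warehouse        
W1             76
W2            118
W3             50
W4             64
W5             91
filter rows where weight > 50:
           weight
warehouse        
W1             76
W2            118
W4             64
W5             91
take first 3 rows:
           weight
warehouse        
W1             76
W2            118
W4             64
So iloc[2]['weight'] = 64.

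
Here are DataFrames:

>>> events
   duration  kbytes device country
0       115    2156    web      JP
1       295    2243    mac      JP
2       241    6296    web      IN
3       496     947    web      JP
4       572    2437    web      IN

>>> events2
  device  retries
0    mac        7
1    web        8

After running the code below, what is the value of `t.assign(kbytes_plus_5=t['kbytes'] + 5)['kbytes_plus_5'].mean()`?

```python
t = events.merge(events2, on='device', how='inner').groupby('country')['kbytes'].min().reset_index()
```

1697.0

merge on 'device' (how='inner') → 5 rows:
   duration  kbytes device country  retries
0       115    2156    web      JP        8
1       295    2243    mac      JP        7
2       241    6296    web      IN        8
3       496     947    web      JP        8
4       572    2437    web      IN        8
group by country, min of kbytes:
country
IN    2437
JP     947
Name: kbytes, dtype: int64
reset_index():
  country  kbytes
0      IN    2437
1      JP     947
add column kbytes_plus_5 = t['kbytes'] + 5:
  country  kbytes  kbytes_plus_5
0      IN    2437           2442
1      JP     947            952
Reading off the mean of column 'kbytes_plus_5', we get 1697.0.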